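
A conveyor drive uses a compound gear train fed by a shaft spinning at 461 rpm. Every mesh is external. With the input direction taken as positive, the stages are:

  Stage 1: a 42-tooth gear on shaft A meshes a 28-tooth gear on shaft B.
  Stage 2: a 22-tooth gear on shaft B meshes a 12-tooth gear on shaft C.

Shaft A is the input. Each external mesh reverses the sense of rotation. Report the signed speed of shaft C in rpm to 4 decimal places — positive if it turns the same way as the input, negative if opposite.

Stage 1 [42T→28T]: ω = 461.0000×42/28 = 691.5000 rpm, dir flips to −; running = −691.5000
Stage 2 [22T→12T]: ω = 691.5000×22/12 = 1267.7500 rpm, dir flips to +; running = +1267.7500

+1267.7500 rpm (same as input, |ω| = 1267.7500 rpm)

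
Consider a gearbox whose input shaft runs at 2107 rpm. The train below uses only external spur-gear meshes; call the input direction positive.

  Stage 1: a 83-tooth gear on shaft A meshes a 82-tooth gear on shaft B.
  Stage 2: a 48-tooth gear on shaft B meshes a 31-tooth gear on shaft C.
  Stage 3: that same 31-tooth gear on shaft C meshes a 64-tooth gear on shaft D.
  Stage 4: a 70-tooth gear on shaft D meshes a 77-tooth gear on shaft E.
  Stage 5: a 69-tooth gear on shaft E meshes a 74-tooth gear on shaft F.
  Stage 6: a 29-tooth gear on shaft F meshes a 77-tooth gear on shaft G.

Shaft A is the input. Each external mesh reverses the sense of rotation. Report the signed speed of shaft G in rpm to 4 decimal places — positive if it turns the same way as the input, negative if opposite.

Stage 1 [83T→82T]: ω = 2107.0000×83/82 = 2132.6951 rpm, dir flips to −; running = −2132.6951
Stage 2 [48T→31T]: ω = 2132.6951×48/31 = 3302.2376 rpm, dir flips to +; running = +3302.2376
Stage 3 [31T→64T]: ω = 3302.2376×31/64 = 1599.5213 rpm, dir flips to −; running = −1599.5213
Stage 4 [70T→77T]: ω = 1599.5213×70/77 = 1454.1103 rpm, dir flips to +; running = +1454.1103
Stage 5 [69T→74T]: ω = 1454.1103×69/74 = 1355.8596 rpm, dir flips to −; running = −1355.8596
Stage 6 [29T→77T]: ω = 1355.8596×29/77 = 510.6484 rpm, dir flips to +; running = +510.6484

+510.6484 rpm (same as input, |ω| = 510.6484 rpm)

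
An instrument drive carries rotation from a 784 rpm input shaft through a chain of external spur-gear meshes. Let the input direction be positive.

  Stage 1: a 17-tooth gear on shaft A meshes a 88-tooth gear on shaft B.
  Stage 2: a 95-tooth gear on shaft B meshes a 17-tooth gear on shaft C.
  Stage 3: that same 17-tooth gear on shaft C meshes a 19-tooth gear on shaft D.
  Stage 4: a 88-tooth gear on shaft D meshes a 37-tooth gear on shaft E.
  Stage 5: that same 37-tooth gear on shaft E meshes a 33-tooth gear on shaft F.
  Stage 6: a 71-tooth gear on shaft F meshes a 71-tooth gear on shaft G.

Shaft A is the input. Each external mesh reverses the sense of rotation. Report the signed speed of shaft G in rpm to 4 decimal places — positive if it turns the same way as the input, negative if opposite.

Stage 1 [17T→88T]: ω = 784.0000×17/88 = 151.4545 rpm, dir flips to −; running = −151.4545
Stage 2 [95T→17T]: ω = 151.4545×95/17 = 846.3636 rpm, dir flips to +; running = +846.3636
Stage 3 [17T→19T]: ω = 846.3636×17/19 = 757.2727 rpm, dir flips to −; running = −757.2727
Stage 4 [88T→37T]: ω = 757.2727×88/37 = 1801.0811 rpm, dir flips to +; running = +1801.0811
Stage 5 [37T→33T]: ω = 1801.0811×37/33 = 2019.3939 rpm, dir flips to −; running = −2019.3939
Stage 6 [71T→71T]: ω = 2019.3939×71/71 = 2019.3939 rpm, dir flips to +; running = +2019.3939

+2019.3939 rpm (same as input, |ω| = 2019.3939 rpm)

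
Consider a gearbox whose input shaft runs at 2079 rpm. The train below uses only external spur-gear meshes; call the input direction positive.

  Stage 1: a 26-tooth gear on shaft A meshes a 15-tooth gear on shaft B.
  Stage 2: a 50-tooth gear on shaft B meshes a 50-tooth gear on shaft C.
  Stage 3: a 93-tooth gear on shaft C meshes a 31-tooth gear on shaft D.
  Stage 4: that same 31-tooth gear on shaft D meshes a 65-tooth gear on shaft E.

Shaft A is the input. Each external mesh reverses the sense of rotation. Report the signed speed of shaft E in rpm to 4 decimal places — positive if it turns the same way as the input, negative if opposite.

+5155.9200 rpm (same as input, |ω| = 5155.9200 rpm)

Stage 1 [26T→15T]: ω = 2079.0000×26/15 = 3603.6000 rpm, dir flips to −; running = −3603.6000
Stage 2 [50T→50T]: ω = 3603.6000×50/50 = 3603.6000 rpm, dir flips to +; running = +3603.6000
Stage 3 [93T→31T]: ω = 3603.6000×93/31 = 10810.8000 rpm, dir flips to −; running = −10810.8000
Stage 4 [31T→65T]: ω = 10810.8000×31/65 = 5155.9200 rpm, dir flips to +; running = +5155.9200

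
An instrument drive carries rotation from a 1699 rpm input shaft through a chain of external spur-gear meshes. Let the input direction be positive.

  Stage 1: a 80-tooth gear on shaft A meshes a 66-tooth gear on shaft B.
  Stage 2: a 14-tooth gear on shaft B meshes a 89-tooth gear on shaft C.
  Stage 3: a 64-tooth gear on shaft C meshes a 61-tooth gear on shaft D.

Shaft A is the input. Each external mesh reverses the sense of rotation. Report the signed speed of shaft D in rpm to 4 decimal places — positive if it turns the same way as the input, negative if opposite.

-339.8816 rpm (opposite to input, |ω| = 339.8816 rpm)

Stage 1 [80T→66T]: ω = 1699.0000×80/66 = 2059.3939 rpm, dir flips to −; running = −2059.3939
Stage 2 [14T→89T]: ω = 2059.3939×14/89 = 323.9496 rpm, dir flips to +; running = +323.9496
Stage 3 [64T→61T]: ω = 323.9496×64/61 = 339.8816 rpm, dir flips to −; running = −339.8816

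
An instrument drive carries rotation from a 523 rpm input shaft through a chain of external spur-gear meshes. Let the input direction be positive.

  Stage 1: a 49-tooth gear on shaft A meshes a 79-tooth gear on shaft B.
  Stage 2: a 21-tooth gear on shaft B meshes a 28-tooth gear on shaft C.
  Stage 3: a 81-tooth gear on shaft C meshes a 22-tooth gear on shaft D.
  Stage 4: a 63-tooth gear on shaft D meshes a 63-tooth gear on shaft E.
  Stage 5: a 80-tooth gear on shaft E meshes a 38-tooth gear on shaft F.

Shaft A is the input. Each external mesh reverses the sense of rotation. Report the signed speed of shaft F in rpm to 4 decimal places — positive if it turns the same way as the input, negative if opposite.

-1885.8219 rpm (opposite to input, |ω| = 1885.8219 rpm)

Stage 1 [49T→79T]: ω = 523.0000×49/79 = 324.3924 rpm, dir flips to −; running = −324.3924
Stage 2 [21T→28T]: ω = 324.3924×21/28 = 243.2943 rpm, dir flips to +; running = +243.2943
Stage 3 [81T→22T]: ω = 243.2943×81/22 = 895.7654 rpm, dir flips to −; running = −895.7654
Stage 4 [63T→63T]: ω = 895.7654×63/63 = 895.7654 rpm, dir flips to +; running = +895.7654
Stage 5 [80T→38T]: ω = 895.7654×80/38 = 1885.8219 rpm, dir flips to −; running = −1885.8219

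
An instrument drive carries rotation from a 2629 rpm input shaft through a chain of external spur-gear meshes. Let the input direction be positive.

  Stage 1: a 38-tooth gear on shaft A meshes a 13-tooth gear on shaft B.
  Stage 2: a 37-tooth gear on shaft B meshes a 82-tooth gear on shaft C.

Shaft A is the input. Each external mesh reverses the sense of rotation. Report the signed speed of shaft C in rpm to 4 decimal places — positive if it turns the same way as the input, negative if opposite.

+3467.5178 rpm (same as input, |ω| = 3467.5178 rpm)

Stage 1 [38T→13T]: ω = 2629.0000×38/13 = 7684.7692 rpm, dir flips to −; running = −7684.7692
Stage 2 [37T→82T]: ω = 7684.7692×37/82 = 3467.5178 rpm, dir flips to +; running = +3467.5178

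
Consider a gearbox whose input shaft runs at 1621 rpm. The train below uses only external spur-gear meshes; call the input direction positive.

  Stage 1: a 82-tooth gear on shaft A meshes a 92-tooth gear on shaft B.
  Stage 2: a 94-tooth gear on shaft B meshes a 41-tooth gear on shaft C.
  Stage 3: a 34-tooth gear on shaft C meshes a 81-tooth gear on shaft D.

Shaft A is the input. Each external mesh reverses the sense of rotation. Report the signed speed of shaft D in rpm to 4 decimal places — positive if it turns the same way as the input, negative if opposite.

-1390.4230 rpm (opposite to input, |ω| = 1390.4230 rpm)

Stage 1 [82T→92T]: ω = 1621.0000×82/92 = 1444.8043 rpm, dir flips to −; running = −1444.8043
Stage 2 [94T→41T]: ω = 1444.8043×94/41 = 3312.4783 rpm, dir flips to +; running = +3312.4783
Stage 3 [34T→81T]: ω = 3312.4783×34/81 = 1390.4230 rpm, dir flips to −; running = −1390.4230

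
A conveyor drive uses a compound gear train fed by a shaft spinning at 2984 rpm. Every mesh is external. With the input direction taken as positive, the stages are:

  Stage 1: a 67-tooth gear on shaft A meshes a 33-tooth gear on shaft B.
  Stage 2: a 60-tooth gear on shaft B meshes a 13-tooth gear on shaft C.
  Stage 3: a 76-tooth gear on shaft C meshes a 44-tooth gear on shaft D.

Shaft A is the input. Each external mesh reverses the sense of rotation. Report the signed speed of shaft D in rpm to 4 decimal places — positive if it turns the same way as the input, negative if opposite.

-48297.9275 rpm (opposite to input, |ω| = 48297.9275 rpm)

Stage 1 [67T→33T]: ω = 2984.0000×67/33 = 6058.4242 rpm, dir flips to −; running = −6058.4242
Stage 2 [60T→13T]: ω = 6058.4242×60/13 = 27961.9580 rpm, dir flips to +; running = +27961.9580
Stage 3 [76T→44T]: ω = 27961.9580×76/44 = 48297.9275 rpm, dir flips to −; running = −48297.9275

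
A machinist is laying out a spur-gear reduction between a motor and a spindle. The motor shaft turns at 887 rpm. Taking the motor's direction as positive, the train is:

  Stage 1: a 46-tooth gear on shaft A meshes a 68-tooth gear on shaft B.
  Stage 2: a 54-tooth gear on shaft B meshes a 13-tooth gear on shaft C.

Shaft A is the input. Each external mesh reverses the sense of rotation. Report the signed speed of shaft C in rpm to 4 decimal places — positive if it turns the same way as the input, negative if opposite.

+2492.4299 rpm (same as input, |ω| = 2492.4299 rpm)

Stage 1 [46T→68T]: ω = 887.0000×46/68 = 600.0294 rpm, dir flips to −; running = −600.0294
Stage 2 [54T→13T]: ω = 600.0294×54/13 = 2492.4299 rpm, dir flips to +; running = +2492.4299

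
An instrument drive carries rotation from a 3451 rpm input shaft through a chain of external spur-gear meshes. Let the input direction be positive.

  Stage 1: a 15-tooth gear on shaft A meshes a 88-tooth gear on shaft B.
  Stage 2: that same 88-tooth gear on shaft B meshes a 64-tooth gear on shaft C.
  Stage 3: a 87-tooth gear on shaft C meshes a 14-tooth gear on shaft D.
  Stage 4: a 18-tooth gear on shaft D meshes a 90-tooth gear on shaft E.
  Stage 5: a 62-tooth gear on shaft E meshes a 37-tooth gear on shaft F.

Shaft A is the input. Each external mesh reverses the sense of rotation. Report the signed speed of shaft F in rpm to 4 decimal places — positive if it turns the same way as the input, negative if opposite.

-1684.4861 rpm (opposite to input, |ω| = 1684.4861 rpm)

Stage 1 [15T→88T]: ω = 3451.0000×15/88 = 588.2386 rpm, dir flips to −; running = −588.2386
Stage 2 [88T→64T]: ω = 588.2386×88/64 = 808.8281 rpm, dir flips to +; running = +808.8281
Stage 3 [87T→14T]: ω = 808.8281×87/14 = 5026.2891 rpm, dir flips to −; running = −5026.2891
Stage 4 [18T→90T]: ω = 5026.2891×18/90 = 1005.2578 rpm, dir flips to +; running = +1005.2578
Stage 5 [62T→37T]: ω = 1005.2578×62/37 = 1684.4861 rpm, dir flips to −; running = −1684.4861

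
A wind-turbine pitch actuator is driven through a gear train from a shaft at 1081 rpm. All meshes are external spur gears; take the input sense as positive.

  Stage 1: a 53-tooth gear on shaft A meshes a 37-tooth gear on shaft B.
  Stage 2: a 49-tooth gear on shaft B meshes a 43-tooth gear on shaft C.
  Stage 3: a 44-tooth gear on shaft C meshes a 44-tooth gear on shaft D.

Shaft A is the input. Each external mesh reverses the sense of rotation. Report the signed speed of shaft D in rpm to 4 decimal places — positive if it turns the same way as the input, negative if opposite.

Stage 1 [53T→37T]: ω = 1081.0000×53/37 = 1548.4595 rpm, dir flips to −; running = −1548.4595
Stage 2 [49T→43T]: ω = 1548.4595×49/43 = 1764.5236 rpm, dir flips to +; running = +1764.5236
Stage 3 [44T→44T]: ω = 1764.5236×44/44 = 1764.5236 rpm, dir flips to −; running = −1764.5236

-1764.5236 rpm (opposite to input, |ω| = 1764.5236 rpm)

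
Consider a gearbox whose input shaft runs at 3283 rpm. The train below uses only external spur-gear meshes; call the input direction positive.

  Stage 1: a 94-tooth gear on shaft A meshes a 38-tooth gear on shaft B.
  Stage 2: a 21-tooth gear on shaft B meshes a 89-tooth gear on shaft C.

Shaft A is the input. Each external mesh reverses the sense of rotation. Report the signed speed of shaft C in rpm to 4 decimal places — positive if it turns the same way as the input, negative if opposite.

Stage 1 [94T→38T]: ω = 3283.0000×94/38 = 8121.1053 rpm, dir flips to −; running = −8121.1053
Stage 2 [21T→89T]: ω = 8121.1053×21/89 = 1916.2158 rpm, dir flips to +; running = +1916.2158

+1916.2158 rpm (same as input, |ω| = 1916.2158 rpm)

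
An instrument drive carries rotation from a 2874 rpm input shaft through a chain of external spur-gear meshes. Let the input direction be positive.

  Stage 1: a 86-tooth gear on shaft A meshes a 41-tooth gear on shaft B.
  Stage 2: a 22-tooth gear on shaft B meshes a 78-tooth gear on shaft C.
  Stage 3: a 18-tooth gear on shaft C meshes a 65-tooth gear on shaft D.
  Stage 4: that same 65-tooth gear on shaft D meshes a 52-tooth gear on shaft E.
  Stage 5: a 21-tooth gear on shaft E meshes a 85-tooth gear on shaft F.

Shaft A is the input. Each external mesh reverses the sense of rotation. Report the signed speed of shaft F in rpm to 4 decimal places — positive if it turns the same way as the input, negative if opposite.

Stage 1 [86T→41T]: ω = 2874.0000×86/41 = 6028.3902 rpm, dir flips to −; running = −6028.3902
Stage 2 [22T→78T]: ω = 6028.3902×22/78 = 1700.3152 rpm, dir flips to +; running = +1700.3152
Stage 3 [18T→65T]: ω = 1700.3152×18/65 = 470.8565 rpm, dir flips to −; running = −470.8565
Stage 4 [65T→52T]: ω = 470.8565×65/52 = 588.5706 rpm, dir flips to +; running = +588.5706
Stage 5 [21T→85T]: ω = 588.5706×21/85 = 145.4116 rpm, dir flips to −; running = −145.4116

-145.4116 rpm (opposite to input, |ω| = 145.4116 rpm)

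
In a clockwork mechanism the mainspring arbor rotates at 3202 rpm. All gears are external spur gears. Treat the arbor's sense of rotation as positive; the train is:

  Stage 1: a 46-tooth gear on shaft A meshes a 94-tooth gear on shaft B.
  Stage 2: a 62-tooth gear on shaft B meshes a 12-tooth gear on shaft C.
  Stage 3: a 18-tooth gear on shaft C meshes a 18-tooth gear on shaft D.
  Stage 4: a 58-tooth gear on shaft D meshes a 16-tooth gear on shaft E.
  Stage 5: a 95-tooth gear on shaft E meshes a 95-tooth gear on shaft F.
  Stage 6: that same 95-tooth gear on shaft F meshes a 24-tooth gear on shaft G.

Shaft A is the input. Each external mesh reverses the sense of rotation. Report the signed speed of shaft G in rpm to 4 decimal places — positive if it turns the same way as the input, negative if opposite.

Stage 1 [46T→94T]: ω = 3202.0000×46/94 = 1566.9362 rpm, dir flips to −; running = −1566.9362
Stage 2 [62T→12T]: ω = 1566.9362×62/12 = 8095.8369 rpm, dir flips to +; running = +8095.8369
Stage 3 [18T→18T]: ω = 8095.8369×18/18 = 8095.8369 rpm, dir flips to −; running = −8095.8369
Stage 4 [58T→16T]: ω = 8095.8369×58/16 = 29347.4087 rpm, dir flips to +; running = +29347.4087
Stage 5 [95T→95T]: ω = 29347.4087×95/95 = 29347.4087 rpm, dir flips to −; running = −29347.4087
Stage 6 [95T→24T]: ω = 29347.4087×95/24 = 116166.8261 rpm, dir flips to +; running = +116166.8261

+116166.8261 rpm (same as input, |ω| = 116166.8261 rpm)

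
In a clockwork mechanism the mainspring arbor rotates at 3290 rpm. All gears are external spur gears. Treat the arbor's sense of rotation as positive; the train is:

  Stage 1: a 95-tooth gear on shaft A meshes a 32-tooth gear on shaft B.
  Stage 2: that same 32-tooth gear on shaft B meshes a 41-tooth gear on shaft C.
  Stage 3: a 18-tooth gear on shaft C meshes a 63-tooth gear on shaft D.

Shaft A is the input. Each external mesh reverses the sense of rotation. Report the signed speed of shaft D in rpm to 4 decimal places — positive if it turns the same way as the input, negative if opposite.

Stage 1 [95T→32T]: ω = 3290.0000×95/32 = 9767.1875 rpm, dir flips to −; running = −9767.1875
Stage 2 [32T→41T]: ω = 9767.1875×32/41 = 7623.1707 rpm, dir flips to +; running = +7623.1707
Stage 3 [18T→63T]: ω = 7623.1707×18/63 = 2178.0488 rpm, dir flips to −; running = −2178.0488

-2178.0488 rpm (opposite to input, |ω| = 2178.0488 rpm)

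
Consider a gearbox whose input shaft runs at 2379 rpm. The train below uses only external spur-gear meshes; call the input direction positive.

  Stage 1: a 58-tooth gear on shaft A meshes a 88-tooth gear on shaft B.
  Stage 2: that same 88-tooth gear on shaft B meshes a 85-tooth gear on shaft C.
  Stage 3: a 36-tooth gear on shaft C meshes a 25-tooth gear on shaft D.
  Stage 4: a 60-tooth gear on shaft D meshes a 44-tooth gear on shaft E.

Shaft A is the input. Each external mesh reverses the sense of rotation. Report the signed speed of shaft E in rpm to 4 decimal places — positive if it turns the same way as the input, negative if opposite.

Stage 1 [58T→88T]: ω = 2379.0000×58/88 = 1567.9773 rpm, dir flips to −; running = −1567.9773
Stage 2 [88T→85T]: ω = 1567.9773×88/85 = 1623.3176 rpm, dir flips to +; running = +1623.3176
Stage 3 [36T→25T]: ω = 1623.3176×36/25 = 2337.5774 rpm, dir flips to −; running = −2337.5774
Stage 4 [60T→44T]: ω = 2337.5774×60/44 = 3187.6056 rpm, dir flips to +; running = +3187.6056

+3187.6056 rpm (same as input, |ω| = 3187.6056 rpm)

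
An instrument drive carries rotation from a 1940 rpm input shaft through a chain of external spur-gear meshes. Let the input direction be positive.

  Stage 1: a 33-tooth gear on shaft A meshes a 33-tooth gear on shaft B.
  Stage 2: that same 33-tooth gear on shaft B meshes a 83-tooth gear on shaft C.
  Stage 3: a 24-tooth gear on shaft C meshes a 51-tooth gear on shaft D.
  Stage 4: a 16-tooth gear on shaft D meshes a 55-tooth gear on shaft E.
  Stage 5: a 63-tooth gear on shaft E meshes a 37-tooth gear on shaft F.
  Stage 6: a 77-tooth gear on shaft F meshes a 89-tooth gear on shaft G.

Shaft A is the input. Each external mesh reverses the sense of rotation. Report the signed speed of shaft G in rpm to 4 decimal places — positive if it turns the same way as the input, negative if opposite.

Stage 1 [33T→33T]: ω = 1940.0000×33/33 = 1940.0000 rpm, dir flips to −; running = −1940.0000
Stage 2 [33T→83T]: ω = 1940.0000×33/83 = 771.3253 rpm, dir flips to +; running = +771.3253
Stage 3 [24T→51T]: ω = 771.3253×24/51 = 362.9766 rpm, dir flips to −; running = −362.9766
Stage 4 [16T→55T]: ω = 362.9766×16/55 = 105.5932 rpm, dir flips to +; running = +105.5932
Stage 5 [63T→37T]: ω = 105.5932×63/37 = 179.7938 rpm, dir flips to −; running = −179.7938
Stage 6 [77T→89T]: ω = 179.7938×77/89 = 155.5520 rpm, dir flips to +; running = +155.5520

+155.5520 rpm (same as input, |ω| = 155.5520 rpm)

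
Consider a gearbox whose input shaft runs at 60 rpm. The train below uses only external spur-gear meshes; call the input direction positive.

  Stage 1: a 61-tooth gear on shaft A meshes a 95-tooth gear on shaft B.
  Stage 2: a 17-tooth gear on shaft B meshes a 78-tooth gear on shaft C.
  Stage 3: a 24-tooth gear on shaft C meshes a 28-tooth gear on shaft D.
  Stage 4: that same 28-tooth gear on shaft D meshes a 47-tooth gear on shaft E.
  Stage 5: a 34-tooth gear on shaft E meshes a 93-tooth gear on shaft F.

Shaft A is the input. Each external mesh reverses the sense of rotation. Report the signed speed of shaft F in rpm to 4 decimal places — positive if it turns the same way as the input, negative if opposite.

-1.5675 rpm (opposite to input, |ω| = 1.5675 rpm)

Stage 1 [61T→95T]: ω = 60.0000×61/95 = 38.5263 rpm, dir flips to −; running = −38.5263
Stage 2 [17T→78T]: ω = 38.5263×17/78 = 8.3968 rpm, dir flips to +; running = +8.3968
Stage 3 [24T→28T]: ω = 8.3968×24/28 = 7.1972 rpm, dir flips to −; running = −7.1972
Stage 4 [28T→47T]: ω = 7.1972×28/47 = 4.2877 rpm, dir flips to +; running = +4.2877
Stage 5 [34T→93T]: ω = 4.2877×34/93 = 1.5675 rpm, dir flips to −; running = −1.5675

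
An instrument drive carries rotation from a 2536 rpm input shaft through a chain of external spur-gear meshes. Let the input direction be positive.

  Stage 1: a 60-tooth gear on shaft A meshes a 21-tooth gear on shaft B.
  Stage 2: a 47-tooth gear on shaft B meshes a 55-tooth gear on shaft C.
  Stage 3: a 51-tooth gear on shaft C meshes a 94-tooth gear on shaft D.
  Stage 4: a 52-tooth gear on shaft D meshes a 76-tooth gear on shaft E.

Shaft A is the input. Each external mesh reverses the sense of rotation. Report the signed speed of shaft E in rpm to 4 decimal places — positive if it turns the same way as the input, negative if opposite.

Stage 1 [60T→21T]: ω = 2536.0000×60/21 = 7245.7143 rpm, dir flips to −; running = −7245.7143
Stage 2 [47T→55T]: ω = 7245.7143×47/55 = 6191.7922 rpm, dir flips to +; running = +6191.7922
Stage 3 [51T→94T]: ω = 6191.7922×51/94 = 3359.3766 rpm, dir flips to −; running = −3359.3766
Stage 4 [52T→76T]: ω = 3359.3766×52/76 = 2298.5208 rpm, dir flips to +; running = +2298.5208

+2298.5208 rpm (same as input, |ω| = 2298.5208 rpm)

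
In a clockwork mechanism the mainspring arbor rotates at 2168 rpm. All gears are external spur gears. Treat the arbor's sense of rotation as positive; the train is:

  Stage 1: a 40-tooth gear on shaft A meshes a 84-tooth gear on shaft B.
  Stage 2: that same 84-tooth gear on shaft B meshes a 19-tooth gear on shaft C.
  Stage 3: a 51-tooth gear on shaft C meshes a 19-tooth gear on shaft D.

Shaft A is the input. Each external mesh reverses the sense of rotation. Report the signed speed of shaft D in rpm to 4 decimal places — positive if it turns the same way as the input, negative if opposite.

-12251.3019 rpm (opposite to input, |ω| = 12251.3019 rpm)

Stage 1 [40T→84T]: ω = 2168.0000×40/84 = 1032.3810 rpm, dir flips to −; running = −1032.3810
Stage 2 [84T→19T]: ω = 1032.3810×84/19 = 4564.2105 rpm, dir flips to +; running = +4564.2105
Stage 3 [51T→19T]: ω = 4564.2105×51/19 = 12251.3019 rpm, dir flips to −; running = −12251.3019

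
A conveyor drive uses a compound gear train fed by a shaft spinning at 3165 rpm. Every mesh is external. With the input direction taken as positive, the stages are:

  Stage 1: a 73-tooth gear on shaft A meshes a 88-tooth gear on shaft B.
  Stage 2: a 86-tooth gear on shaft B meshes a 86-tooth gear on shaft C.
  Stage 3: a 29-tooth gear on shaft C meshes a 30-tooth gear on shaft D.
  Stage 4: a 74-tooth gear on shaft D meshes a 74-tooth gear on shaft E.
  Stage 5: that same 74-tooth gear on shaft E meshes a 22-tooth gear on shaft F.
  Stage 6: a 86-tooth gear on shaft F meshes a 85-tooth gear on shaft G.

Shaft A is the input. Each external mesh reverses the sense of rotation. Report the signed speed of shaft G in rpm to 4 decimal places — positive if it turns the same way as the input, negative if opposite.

Stage 1 [73T→88T]: ω = 3165.0000×73/88 = 2625.5114 rpm, dir flips to −; running = −2625.5114
Stage 2 [86T→86T]: ω = 2625.5114×86/86 = 2625.5114 rpm, dir flips to +; running = +2625.5114
Stage 3 [29T→30T]: ω = 2625.5114×29/30 = 2537.9943 rpm, dir flips to −; running = −2537.9943
Stage 4 [74T→74T]: ω = 2537.9943×74/74 = 2537.9943 rpm, dir flips to +; running = +2537.9943
Stage 5 [74T→22T]: ω = 2537.9943×74/22 = 8536.8900 rpm, dir flips to −; running = −8536.8900
Stage 6 [86T→85T]: ω = 8536.8900×86/85 = 8637.3240 rpm, dir flips to +; running = +8637.3240

+8637.3240 rpm (same as input, |ω| = 8637.3240 rpm)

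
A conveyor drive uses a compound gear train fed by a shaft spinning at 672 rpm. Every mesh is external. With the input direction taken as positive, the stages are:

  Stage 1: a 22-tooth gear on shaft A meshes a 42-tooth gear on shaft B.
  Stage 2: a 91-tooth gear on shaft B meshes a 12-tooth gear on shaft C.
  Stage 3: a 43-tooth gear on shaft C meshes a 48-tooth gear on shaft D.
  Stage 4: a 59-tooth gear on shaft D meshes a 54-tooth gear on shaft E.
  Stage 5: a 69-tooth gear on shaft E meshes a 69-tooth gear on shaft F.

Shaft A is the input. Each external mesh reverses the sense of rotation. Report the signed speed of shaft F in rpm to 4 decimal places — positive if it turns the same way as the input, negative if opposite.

Stage 1 [22T→42T]: ω = 672.0000×22/42 = 352.0000 rpm, dir flips to −; running = −352.0000
Stage 2 [91T→12T]: ω = 352.0000×91/12 = 2669.3333 rpm, dir flips to +; running = +2669.3333
Stage 3 [43T→48T]: ω = 2669.3333×43/48 = 2391.2778 rpm, dir flips to −; running = −2391.2778
Stage 4 [59T→54T]: ω = 2391.2778×59/54 = 2612.6924 rpm, dir flips to +; running = +2612.6924
Stage 5 [69T→69T]: ω = 2612.6924×69/69 = 2612.6924 rpm, dir flips to −; running = −2612.6924

-2612.6924 rpm (opposite to input, |ω| = 2612.6924 rpm)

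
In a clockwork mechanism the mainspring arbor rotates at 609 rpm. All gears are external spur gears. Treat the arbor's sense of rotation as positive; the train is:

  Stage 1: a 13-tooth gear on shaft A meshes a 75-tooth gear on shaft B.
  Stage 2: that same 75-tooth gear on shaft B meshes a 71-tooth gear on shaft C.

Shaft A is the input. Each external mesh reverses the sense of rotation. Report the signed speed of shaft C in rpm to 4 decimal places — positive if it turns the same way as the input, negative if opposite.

+111.5070 rpm (same as input, |ω| = 111.5070 rpm)

Stage 1 [13T→75T]: ω = 609.0000×13/75 = 105.5600 rpm, dir flips to −; running = −105.5600
Stage 2 [75T→71T]: ω = 105.5600×75/71 = 111.5070 rpm, dir flips to +; running = +111.5070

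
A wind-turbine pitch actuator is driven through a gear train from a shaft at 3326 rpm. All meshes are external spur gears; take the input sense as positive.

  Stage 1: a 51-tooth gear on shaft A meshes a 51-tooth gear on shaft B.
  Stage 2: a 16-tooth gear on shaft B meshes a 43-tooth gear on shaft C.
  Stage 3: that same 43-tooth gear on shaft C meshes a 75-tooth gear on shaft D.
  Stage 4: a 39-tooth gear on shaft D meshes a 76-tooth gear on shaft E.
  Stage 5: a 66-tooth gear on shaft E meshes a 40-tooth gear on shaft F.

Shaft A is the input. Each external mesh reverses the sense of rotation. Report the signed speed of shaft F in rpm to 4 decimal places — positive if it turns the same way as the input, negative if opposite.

Stage 1 [51T→51T]: ω = 3326.0000×51/51 = 3326.0000 rpm, dir flips to −; running = −3326.0000
Stage 2 [16T→43T]: ω = 3326.0000×16/43 = 1237.5814 rpm, dir flips to +; running = +1237.5814
Stage 3 [43T→75T]: ω = 1237.5814×43/75 = 709.5467 rpm, dir flips to −; running = −709.5467
Stage 4 [39T→76T]: ω = 709.5467×39/76 = 364.1095 rpm, dir flips to +; running = +364.1095
Stage 5 [66T→40T]: ω = 364.1095×66/40 = 600.7806 rpm, dir flips to −; running = −600.7806

-600.7806 rpm (opposite to input, |ω| = 600.7806 rpm)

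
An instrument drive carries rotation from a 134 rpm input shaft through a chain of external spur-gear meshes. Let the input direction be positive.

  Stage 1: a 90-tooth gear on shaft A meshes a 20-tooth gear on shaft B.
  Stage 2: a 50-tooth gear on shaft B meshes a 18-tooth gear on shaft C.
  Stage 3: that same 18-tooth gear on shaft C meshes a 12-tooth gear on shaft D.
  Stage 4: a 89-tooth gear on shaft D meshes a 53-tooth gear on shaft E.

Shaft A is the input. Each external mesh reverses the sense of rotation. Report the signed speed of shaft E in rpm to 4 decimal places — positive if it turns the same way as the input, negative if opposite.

Stage 1 [90T→20T]: ω = 134.0000×90/20 = 603.0000 rpm, dir flips to −; running = −603.0000
Stage 2 [50T→18T]: ω = 603.0000×50/18 = 1675.0000 rpm, dir flips to +; running = +1675.0000
Stage 3 [18T→12T]: ω = 1675.0000×18/12 = 2512.5000 rpm, dir flips to −; running = −2512.5000
Stage 4 [89T→53T]: ω = 2512.5000×89/53 = 4219.1038 rpm, dir flips to +; running = +4219.1038

+4219.1038 rpm (same as input, |ω| = 4219.1038 rpm)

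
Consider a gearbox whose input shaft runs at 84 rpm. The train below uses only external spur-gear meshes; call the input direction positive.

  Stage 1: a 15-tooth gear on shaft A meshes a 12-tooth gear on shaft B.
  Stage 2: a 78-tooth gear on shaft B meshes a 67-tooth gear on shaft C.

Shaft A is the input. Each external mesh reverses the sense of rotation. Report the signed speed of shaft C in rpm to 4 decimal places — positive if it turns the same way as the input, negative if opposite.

Stage 1 [15T→12T]: ω = 84.0000×15/12 = 105.0000 rpm, dir flips to −; running = −105.0000
Stage 2 [78T→67T]: ω = 105.0000×78/67 = 122.2388 rpm, dir flips to +; running = +122.2388

+122.2388 rpm (same as input, |ω| = 122.2388 rpm)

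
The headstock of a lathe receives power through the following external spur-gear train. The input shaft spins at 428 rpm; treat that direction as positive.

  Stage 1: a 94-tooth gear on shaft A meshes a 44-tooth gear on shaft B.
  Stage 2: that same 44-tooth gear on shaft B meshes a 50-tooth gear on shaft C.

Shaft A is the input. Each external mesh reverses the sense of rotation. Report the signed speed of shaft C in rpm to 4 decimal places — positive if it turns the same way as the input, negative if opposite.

Stage 1 [94T→44T]: ω = 428.0000×94/44 = 914.3636 rpm, dir flips to −; running = −914.3636
Stage 2 [44T→50T]: ω = 914.3636×44/50 = 804.6400 rpm, dir flips to +; running = +804.6400

+804.6400 rpm (same as input, |ω| = 804.6400 rpm)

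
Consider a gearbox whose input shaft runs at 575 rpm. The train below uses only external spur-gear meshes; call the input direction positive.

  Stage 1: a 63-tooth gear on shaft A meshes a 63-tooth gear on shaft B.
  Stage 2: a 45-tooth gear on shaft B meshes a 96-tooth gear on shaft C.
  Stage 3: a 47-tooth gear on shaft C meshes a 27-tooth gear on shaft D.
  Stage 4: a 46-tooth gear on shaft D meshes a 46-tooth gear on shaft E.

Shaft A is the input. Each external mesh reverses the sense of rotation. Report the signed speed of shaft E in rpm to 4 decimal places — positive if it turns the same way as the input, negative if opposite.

Stage 1 [63T→63T]: ω = 575.0000×63/63 = 575.0000 rpm, dir flips to −; running = −575.0000
Stage 2 [45T→96T]: ω = 575.0000×45/96 = 269.5312 rpm, dir flips to +; running = +269.5312
Stage 3 [47T→27T]: ω = 269.5312×47/27 = 469.1840 rpm, dir flips to −; running = −469.1840
Stage 4 [46T→46T]: ω = 469.1840×46/46 = 469.1840 rpm, dir flips to +; running = +469.1840

+469.1840 rpm (same as input, |ω| = 469.1840 rpm)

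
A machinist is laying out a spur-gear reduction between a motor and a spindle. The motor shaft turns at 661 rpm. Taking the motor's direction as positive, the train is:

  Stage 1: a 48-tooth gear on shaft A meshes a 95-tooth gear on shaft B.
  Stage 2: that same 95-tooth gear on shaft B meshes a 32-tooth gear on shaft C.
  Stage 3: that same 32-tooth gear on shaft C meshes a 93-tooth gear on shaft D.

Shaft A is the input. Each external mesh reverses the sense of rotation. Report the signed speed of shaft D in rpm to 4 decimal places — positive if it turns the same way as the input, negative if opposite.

-341.1613 rpm (opposite to input, |ω| = 341.1613 rpm)

Stage 1 [48T→95T]: ω = 661.0000×48/95 = 333.9789 rpm, dir flips to −; running = −333.9789
Stage 2 [95T→32T]: ω = 333.9789×95/32 = 991.5000 rpm, dir flips to +; running = +991.5000
Stage 3 [32T→93T]: ω = 991.5000×32/93 = 341.1613 rpm, dir flips to −; running = −341.1613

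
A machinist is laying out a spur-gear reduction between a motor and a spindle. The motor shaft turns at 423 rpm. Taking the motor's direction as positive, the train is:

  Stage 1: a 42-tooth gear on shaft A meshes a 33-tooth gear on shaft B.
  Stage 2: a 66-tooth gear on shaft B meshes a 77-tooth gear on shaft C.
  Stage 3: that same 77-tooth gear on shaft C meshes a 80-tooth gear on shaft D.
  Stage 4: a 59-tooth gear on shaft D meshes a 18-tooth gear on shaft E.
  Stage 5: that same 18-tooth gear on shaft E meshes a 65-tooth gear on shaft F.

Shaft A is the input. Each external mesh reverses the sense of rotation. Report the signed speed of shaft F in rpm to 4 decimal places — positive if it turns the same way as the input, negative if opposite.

-403.1515 rpm (opposite to input, |ω| = 403.1515 rpm)

Stage 1 [42T→33T]: ω = 423.0000×42/33 = 538.3636 rpm, dir flips to −; running = −538.3636
Stage 2 [66T→77T]: ω = 538.3636×66/77 = 461.4545 rpm, dir flips to +; running = +461.4545
Stage 3 [77T→80T]: ω = 461.4545×77/80 = 444.1500 rpm, dir flips to −; running = −444.1500
Stage 4 [59T→18T]: ω = 444.1500×59/18 = 1455.8250 rpm, dir flips to +; running = +1455.8250
Stage 5 [18T→65T]: ω = 1455.8250×18/65 = 403.1515 rpm, dir flips to −; running = −403.1515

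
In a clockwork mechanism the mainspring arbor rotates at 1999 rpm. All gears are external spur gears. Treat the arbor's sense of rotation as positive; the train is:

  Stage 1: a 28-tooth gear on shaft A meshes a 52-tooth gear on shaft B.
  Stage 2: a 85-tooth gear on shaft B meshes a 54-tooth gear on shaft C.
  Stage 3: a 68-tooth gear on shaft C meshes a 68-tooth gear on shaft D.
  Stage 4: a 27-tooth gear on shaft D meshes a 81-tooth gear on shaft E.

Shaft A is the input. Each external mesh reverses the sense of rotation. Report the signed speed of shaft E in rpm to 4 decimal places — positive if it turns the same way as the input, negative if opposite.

+564.7697 rpm (same as input, |ω| = 564.7697 rpm)

Stage 1 [28T→52T]: ω = 1999.0000×28/52 = 1076.3846 rpm, dir flips to −; running = −1076.3846
Stage 2 [85T→54T]: ω = 1076.3846×85/54 = 1694.3091 rpm, dir flips to +; running = +1694.3091
Stage 3 [68T→68T]: ω = 1694.3091×68/68 = 1694.3091 rpm, dir flips to −; running = −1694.3091
Stage 4 [27T→81T]: ω = 1694.3091×27/81 = 564.7697 rpm, dir flips to +; running = +564.7697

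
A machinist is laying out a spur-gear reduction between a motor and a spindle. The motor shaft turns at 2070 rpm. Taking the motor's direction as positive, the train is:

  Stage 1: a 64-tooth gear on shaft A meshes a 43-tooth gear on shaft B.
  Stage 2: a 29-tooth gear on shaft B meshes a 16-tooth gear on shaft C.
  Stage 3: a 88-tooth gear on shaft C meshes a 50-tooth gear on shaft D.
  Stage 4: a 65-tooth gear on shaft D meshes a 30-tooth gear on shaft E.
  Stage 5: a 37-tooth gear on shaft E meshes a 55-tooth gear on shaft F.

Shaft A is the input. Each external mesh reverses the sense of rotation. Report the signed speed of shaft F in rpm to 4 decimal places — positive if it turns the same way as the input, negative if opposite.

Stage 1 [64T→43T]: ω = 2070.0000×64/43 = 3080.9302 rpm, dir flips to −; running = −3080.9302
Stage 2 [29T→16T]: ω = 3080.9302×29/16 = 5584.1860 rpm, dir flips to +; running = +5584.1860
Stage 3 [88T→50T]: ω = 5584.1860×88/50 = 9828.1674 rpm, dir flips to −; running = −9828.1674
Stage 4 [65T→30T]: ω = 9828.1674×65/30 = 21294.3628 rpm, dir flips to +; running = +21294.3628
Stage 5 [37T→55T]: ω = 21294.3628×37/55 = 14325.2986 rpm, dir flips to −; running = −14325.2986

-14325.2986 rpm (opposite to input, |ω| = 14325.2986 rpm)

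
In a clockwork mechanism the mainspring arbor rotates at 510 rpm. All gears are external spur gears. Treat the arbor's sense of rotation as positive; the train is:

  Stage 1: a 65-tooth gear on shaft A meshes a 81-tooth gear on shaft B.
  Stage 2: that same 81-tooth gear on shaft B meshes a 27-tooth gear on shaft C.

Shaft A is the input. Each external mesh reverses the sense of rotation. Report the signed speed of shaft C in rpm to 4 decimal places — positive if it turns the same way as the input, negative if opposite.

+1227.7778 rpm (same as input, |ω| = 1227.7778 rpm)

Stage 1 [65T→81T]: ω = 510.0000×65/81 = 409.2593 rpm, dir flips to −; running = −409.2593
Stage 2 [81T→27T]: ω = 409.2593×81/27 = 1227.7778 rpm, dir flips to +; running = +1227.7778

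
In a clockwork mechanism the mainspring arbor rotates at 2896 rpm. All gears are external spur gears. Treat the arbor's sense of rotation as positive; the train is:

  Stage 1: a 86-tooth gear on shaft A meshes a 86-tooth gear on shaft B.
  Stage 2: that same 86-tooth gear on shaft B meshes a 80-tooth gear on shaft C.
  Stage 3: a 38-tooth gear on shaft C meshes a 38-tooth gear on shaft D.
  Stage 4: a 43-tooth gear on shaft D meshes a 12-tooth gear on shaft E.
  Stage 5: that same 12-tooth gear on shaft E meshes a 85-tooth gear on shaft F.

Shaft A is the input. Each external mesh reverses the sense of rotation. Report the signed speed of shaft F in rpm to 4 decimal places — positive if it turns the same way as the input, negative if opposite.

Stage 1 [86T→86T]: ω = 2896.0000×86/86 = 2896.0000 rpm, dir flips to −; running = −2896.0000
Stage 2 [86T→80T]: ω = 2896.0000×86/80 = 3113.2000 rpm, dir flips to +; running = +3113.2000
Stage 3 [38T→38T]: ω = 3113.2000×38/38 = 3113.2000 rpm, dir flips to −; running = −3113.2000
Stage 4 [43T→12T]: ω = 3113.2000×43/12 = 11155.6333 rpm, dir flips to +; running = +11155.6333
Stage 5 [12T→85T]: ω = 11155.6333×12/85 = 1574.9129 rpm, dir flips to −; running = −1574.9129

-1574.9129 rpm (opposite to input, |ω| = 1574.9129 rpm)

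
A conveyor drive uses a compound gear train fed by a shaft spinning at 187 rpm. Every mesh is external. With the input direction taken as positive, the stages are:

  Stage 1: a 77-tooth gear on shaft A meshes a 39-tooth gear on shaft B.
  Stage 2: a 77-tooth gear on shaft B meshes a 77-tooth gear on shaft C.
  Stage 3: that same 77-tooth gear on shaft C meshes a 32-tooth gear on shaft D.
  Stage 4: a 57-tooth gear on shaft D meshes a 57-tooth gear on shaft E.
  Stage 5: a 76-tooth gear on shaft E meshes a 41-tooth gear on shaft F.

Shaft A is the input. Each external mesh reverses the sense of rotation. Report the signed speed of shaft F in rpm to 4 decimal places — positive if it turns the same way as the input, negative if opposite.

-1646.7899 rpm (opposite to input, |ω| = 1646.7899 rpm)

Stage 1 [77T→39T]: ω = 187.0000×77/39 = 369.2051 rpm, dir flips to −; running = −369.2051
Stage 2 [77T→77T]: ω = 369.2051×77/77 = 369.2051 rpm, dir flips to +; running = +369.2051
Stage 3 [77T→32T]: ω = 369.2051×77/32 = 888.3998 rpm, dir flips to −; running = −888.3998
Stage 4 [57T→57T]: ω = 888.3998×57/57 = 888.3998 rpm, dir flips to +; running = +888.3998
Stage 5 [76T→41T]: ω = 888.3998×76/41 = 1646.7899 rpm, dir flips to −; running = −1646.7899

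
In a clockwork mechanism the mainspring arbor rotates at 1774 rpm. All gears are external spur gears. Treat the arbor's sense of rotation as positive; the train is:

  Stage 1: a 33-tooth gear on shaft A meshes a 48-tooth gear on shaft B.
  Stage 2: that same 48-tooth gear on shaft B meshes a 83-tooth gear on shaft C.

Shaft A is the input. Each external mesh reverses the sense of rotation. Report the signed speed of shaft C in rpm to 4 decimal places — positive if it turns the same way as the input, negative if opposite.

Stage 1 [33T→48T]: ω = 1774.0000×33/48 = 1219.6250 rpm, dir flips to −; running = −1219.6250
Stage 2 [48T→83T]: ω = 1219.6250×48/83 = 705.3253 rpm, dir flips to +; running = +705.3253

+705.3253 rpm (same as input, |ω| = 705.3253 rpm)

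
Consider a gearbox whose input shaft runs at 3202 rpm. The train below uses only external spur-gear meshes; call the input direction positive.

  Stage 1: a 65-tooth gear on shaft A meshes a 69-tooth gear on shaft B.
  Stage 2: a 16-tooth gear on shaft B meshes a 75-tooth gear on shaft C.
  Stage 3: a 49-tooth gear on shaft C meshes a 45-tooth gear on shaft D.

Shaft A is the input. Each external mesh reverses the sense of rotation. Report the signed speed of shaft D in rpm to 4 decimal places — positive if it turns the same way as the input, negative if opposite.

-700.6932 rpm (opposite to input, |ω| = 700.6932 rpm)

Stage 1 [65T→69T]: ω = 3202.0000×65/69 = 3016.3768 rpm, dir flips to −; running = −3016.3768
Stage 2 [16T→75T]: ω = 3016.3768×16/75 = 643.4937 rpm, dir flips to +; running = +643.4937
Stage 3 [49T→45T]: ω = 643.4937×49/45 = 700.6932 rpm, dir flips to −; running = −700.6932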